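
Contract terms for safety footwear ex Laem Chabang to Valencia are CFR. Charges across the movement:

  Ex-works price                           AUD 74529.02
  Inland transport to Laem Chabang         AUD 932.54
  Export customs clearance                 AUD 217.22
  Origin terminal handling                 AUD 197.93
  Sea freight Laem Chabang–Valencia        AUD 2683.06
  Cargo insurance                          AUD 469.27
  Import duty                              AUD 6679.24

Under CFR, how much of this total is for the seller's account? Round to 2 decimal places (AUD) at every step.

Seller's account: AUD 78559.77

CFR: the seller pays costs through ocean freight to the destination port, but not insurance.
Seller's account: goods 74529.02 + inland to port 932.54 + export clearance 217.22 + origin terminal 197.93 + freight 2683.06 = 78559.77
Buyer's account: insurance 469.27 + duty 6679.24 = 7148.51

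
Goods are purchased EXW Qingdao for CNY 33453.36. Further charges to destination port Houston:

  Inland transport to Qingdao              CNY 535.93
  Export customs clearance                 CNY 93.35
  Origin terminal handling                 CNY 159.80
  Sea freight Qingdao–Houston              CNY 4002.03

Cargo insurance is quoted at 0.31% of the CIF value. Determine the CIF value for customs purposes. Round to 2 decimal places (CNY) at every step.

CIF value: CNY 38363.40

Let C be the CIF value. C = EXW price + pre-shipment costs + freight + 0.31% × C
C − 0.31% × C = 33453.36 + 535.93 + 93.35 + 159.80 + 4002.03
0.9969 × C = 38244.47
C = 38244.47 / 0.9969 = 38363.40
Insurance premium = 0.31% × 38363.40 = 118.93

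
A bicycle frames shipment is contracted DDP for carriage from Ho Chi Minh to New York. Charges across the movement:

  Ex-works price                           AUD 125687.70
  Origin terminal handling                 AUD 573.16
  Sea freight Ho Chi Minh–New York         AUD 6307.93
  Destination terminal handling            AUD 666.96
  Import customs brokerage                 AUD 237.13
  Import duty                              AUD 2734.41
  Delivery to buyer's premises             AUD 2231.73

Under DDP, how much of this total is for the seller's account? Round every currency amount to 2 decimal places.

DDP: the seller bears all costs including import duty.
Seller's account: goods 125687.70 + origin terminal 573.16 + freight 6307.93 + destination terminal 666.96 + brokerage 237.13 + duty 2734.41 + delivery 2231.73 = 138439.02
Buyer's account: 0.00

Seller's account: AUD 138439.02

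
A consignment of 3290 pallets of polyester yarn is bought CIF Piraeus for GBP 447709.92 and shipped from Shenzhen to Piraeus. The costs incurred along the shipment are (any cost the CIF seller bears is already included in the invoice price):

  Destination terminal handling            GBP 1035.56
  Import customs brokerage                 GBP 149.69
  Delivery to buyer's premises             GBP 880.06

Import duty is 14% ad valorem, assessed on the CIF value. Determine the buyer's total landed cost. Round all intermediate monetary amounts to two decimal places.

Total landed cost: GBP 512454.62

CIF: the seller pays costs through ocean freight and marine insurance to the destination port.
The CIF price already equals the CIF value: 447709.92
Import duty = 447709.92 × 14% = 62679.39
Buyer bears: destination terminal 1035.56 + brokerage 149.69 + delivery 880.06 + duty 62679.39 = 64744.70
Landed cost = invoice 447709.92 + 64744.70 = 512454.62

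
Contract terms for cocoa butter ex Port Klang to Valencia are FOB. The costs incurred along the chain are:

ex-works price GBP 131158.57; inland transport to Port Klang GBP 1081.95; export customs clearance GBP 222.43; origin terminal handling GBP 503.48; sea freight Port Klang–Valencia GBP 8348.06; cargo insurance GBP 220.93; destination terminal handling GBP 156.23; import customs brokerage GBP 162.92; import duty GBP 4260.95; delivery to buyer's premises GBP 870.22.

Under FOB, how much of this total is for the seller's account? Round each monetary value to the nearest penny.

Seller's account: GBP 132966.43

FOB: the seller bears costs until goods are on board at the origin port; the buyer bears freight, insurance and all costs thereafter.
Seller's account: goods 131158.57 + inland to port 1081.95 + export clearance 222.43 + origin terminal 503.48 = 132966.43
Buyer's account: freight 8348.06 + insurance 220.93 + destination terminal 156.23 + brokerage 162.92 + duty 4260.95 + delivery 870.22 = 14019.31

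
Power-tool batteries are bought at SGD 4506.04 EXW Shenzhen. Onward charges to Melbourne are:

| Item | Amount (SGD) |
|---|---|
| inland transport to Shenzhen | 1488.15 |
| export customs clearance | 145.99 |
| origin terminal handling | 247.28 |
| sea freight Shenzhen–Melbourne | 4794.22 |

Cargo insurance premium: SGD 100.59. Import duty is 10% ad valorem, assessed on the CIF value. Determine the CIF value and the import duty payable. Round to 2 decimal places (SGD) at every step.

CIF value: SGD 11282.27; import duty: SGD 1128.23

CIF = EXW price + pre-shipment costs + freight + insurance
CIF = 4506.04 + 1488.15 + 145.99 + 247.28 + 4794.22 + 100.59 = 11282.27
Import duty = 11282.27 × 10% = 1128.23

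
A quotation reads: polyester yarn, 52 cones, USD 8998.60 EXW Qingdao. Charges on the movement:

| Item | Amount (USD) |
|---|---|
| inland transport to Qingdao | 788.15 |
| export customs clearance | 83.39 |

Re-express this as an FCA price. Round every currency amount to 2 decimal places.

FCA price: USD 9870.14

From EXW to FCA, the seller additionally bears: inland to port, export clearance.
FCA price = 8998.60 + 788.15 + 83.39 = 9870.14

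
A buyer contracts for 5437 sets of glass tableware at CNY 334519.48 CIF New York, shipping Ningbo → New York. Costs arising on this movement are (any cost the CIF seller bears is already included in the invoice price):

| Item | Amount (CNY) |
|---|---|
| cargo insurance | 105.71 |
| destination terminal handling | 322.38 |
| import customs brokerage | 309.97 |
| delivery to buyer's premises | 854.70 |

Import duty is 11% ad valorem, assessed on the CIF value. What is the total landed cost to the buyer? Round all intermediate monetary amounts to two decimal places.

Total landed cost: CNY 372803.67

CIF: the seller pays costs through ocean freight and marine insurance to the destination port.
Already in the invoice (seller's account under CIF): insurance — exclude.
The CIF price already equals the CIF value: 334519.48
Import duty = 334519.48 × 11% = 36797.14
Buyer bears: destination terminal 322.38 + brokerage 309.97 + delivery 854.70 + duty 36797.14 = 38284.19
Landed cost = invoice 334519.48 + 38284.19 = 372803.67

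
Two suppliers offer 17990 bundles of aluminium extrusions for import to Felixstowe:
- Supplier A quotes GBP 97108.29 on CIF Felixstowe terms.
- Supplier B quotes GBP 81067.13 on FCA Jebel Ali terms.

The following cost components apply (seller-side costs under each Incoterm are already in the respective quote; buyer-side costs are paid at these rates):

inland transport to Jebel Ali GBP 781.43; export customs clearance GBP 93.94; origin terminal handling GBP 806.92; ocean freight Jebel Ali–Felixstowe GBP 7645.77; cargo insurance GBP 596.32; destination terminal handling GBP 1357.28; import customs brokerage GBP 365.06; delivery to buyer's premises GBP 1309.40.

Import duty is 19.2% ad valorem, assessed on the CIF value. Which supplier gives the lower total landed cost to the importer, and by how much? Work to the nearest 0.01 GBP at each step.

Supplier B is cheaper by GBP 8334.64

Supplier A (CIF):
The CIF price already equals the CIF value: 97108.29
Import duty = 97108.29 × 19.2% = 18644.79
Buyer bears (A): 1357.28 + 365.06 + 1309.40 = 3031.74
Landed cost (A) = invoice 97108.29 + 3031.74 + duty 18644.79 = 118784.82
Supplier B (FCA):
CIF value = FCA price + origin terminal + freight + insurance = 81067.13 + 806.92 + 7645.77 + 596.32 = 90116.14
Import duty = 90116.14 × 19.2% = 17302.30
Buyer bears (B): 806.92 + 7645.77 + 596.32 + 1357.28 + 365.06 + 1309.40 = 12080.75
Landed cost (B) = invoice 81067.13 + 12080.75 + duty 17302.30 = 110450.18
Difference = |118784.82 − 110450.18| = 8334.64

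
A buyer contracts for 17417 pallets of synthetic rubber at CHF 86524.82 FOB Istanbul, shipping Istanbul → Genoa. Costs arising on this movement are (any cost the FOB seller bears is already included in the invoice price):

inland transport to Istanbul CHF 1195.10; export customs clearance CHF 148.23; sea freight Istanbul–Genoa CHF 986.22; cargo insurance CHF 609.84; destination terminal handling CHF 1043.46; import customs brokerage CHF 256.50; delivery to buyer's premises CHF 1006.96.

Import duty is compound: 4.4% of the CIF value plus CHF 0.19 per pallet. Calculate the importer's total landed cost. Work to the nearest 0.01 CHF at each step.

FOB: the seller bears costs until goods are on board at the origin port; the buyer bears freight, insurance and all costs thereafter.
Already in the invoice (seller's account under FOB): inland to port, export clearance — exclude.
CIF value = FOB price + freight + insurance = 86524.82 + 986.22 + 609.84 = 88120.88
Ad valorem component: 88120.88 × 4.4% = 3877.32
Specific component: 17417 × 0.19 = 3309.23
Import duty = 3877.32 + 3309.23 = 7186.55
Buyer bears: freight 986.22 + insurance 609.84 + destination terminal 1043.46 + brokerage 256.50 + delivery 1006.96 + duty 7186.55 = 11089.53
Landed cost = invoice 86524.82 + 11089.53 = 97614.35

Total landed cost: CHF 97614.35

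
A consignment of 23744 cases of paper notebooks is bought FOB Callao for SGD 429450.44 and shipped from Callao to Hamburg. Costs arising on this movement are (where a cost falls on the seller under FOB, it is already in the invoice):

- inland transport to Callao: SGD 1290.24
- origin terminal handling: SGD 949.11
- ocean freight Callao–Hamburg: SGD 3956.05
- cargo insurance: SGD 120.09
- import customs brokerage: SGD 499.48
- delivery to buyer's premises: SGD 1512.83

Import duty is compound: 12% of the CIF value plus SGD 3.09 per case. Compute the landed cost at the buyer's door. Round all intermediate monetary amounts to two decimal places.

Total landed cost: SGD 560931.04

FOB: the seller bears costs until goods are on board at the origin port; the buyer bears freight, insurance and all costs thereafter.
Already in the invoice (seller's account under FOB): inland to port, origin terminal — exclude.
CIF value = FOB price + freight + insurance = 429450.44 + 3956.05 + 120.09 = 433526.58
Ad valorem component: 433526.58 × 12% = 52023.19
Specific component: 23744 × 3.09 = 73368.96
Import duty = 52023.19 + 73368.96 = 125392.15
Buyer bears: freight 3956.05 + insurance 120.09 + brokerage 499.48 + delivery 1512.83 + duty 125392.15 = 131480.60
Landed cost = invoice 429450.44 + 131480.60 = 560931.04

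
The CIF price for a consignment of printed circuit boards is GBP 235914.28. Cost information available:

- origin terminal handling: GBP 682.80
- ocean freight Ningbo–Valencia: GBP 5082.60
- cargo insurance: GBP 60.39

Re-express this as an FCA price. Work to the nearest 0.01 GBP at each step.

FCA price: GBP 230088.49

From CIF to FCA, the seller no longer bears: origin terminal, freight, insurance.
FCA price = 235914.28 − 682.80 − 5082.60 − 60.39 = 230088.49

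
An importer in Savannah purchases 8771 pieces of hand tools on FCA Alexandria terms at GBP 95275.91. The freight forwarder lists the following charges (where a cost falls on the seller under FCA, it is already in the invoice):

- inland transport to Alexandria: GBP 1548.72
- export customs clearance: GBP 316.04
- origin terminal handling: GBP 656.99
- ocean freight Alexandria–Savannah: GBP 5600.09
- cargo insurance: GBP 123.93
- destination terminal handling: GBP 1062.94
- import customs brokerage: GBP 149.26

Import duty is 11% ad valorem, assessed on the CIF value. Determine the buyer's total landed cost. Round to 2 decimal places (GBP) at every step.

FCA: the seller delivers export-cleared goods to the carrier; the buyer bears costs from that point.
Already in the invoice (seller's account under FCA): inland to port, export clearance — exclude.
CIF value = FCA price + origin terminal + freight + insurance = 95275.91 + 656.99 + 5600.09 + 123.93 = 101656.92
Import duty = 101656.92 × 11% = 11182.26
Buyer bears: origin terminal 656.99 + freight 5600.09 + insurance 123.93 + destination terminal 1062.94 + brokerage 149.26 + duty 11182.26 = 18775.47
Landed cost = invoice 95275.91 + 18775.47 = 114051.38

Total landed cost: GBP 114051.38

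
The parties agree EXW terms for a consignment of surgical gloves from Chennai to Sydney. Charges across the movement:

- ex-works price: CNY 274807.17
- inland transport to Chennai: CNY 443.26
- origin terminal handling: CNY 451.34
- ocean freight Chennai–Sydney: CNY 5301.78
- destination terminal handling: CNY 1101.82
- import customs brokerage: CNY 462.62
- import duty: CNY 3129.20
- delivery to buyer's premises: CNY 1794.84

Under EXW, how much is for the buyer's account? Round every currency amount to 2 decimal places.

EXW: the seller makes goods available at their premises; the buyer bears all onward costs.
Seller's account: goods 274807.17 = 274807.17
Buyer's account: inland to port 443.26 + origin terminal 451.34 + freight 5301.78 + destination terminal 1101.82 + brokerage 462.62 + duty 3129.20 + delivery 1794.84 = 12684.86

Buyer's account: CNY 12684.86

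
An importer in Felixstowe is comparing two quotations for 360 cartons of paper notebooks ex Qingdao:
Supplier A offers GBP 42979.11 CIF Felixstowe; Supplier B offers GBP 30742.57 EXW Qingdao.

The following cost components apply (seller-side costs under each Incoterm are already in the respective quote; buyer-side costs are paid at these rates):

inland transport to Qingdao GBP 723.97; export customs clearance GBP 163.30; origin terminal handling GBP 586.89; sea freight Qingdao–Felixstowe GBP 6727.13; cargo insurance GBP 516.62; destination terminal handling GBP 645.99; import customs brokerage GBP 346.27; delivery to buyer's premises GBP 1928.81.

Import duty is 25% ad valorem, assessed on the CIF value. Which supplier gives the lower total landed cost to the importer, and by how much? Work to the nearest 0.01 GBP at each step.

Supplier A (CIF):
The CIF price already equals the CIF value: 42979.11
Import duty = 42979.11 × 25% = 10744.78
Buyer bears (A): 645.99 + 346.27 + 1928.81 = 2921.07
Landed cost (A) = invoice 42979.11 + 2921.07 + duty 10744.78 = 56644.96
Supplier B (EXW):
CIF value = EXW price + inland to port + export clearance + origin terminal + freight + insurance = 30742.57 + 723.97 + 163.30 + 586.89 + 6727.13 + 516.62 = 39460.48
Import duty = 39460.48 × 25% = 9865.12
Buyer bears (B): 723.97 + 163.30 + 586.89 + 6727.13 + 516.62 + 645.99 + 346.27 + 1928.81 = 11638.98
Landed cost (B) = invoice 30742.57 + 11638.98 + duty 9865.12 = 52246.67
Difference = |56644.96 − 52246.67| = 4398.29

Supplier B is cheaper by GBP 4398.29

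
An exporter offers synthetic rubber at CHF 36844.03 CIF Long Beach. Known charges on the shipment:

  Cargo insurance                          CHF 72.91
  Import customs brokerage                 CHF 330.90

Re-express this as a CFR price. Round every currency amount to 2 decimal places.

Not relevant to the conversion: brokerage — on the buyer under both terms; not part of either seller's price.
From CIF to CFR, the seller no longer bears: insurance.
CFR price = 36844.03 − 72.91 = 36771.12

CFR price: CHF 36771.12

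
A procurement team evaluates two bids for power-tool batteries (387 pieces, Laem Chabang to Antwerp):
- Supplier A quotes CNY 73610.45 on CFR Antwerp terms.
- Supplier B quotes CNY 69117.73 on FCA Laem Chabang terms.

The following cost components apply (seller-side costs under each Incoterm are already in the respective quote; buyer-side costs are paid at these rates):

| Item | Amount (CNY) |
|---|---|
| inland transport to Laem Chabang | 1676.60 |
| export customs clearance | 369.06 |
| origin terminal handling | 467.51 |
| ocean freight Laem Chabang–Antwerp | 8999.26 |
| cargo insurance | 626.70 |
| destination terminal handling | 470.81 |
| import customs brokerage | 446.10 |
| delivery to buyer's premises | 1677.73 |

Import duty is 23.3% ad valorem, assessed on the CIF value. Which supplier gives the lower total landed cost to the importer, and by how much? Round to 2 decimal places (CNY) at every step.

Supplier A (CFR):
CIF value = CFR price + insurance = 73610.45 + 626.70 = 74237.15
Import duty = 74237.15 × 23.3% = 17297.26
Buyer bears (A): 626.70 + 470.81 + 446.10 + 1677.73 = 3221.34
Landed cost (A) = invoice 73610.45 + 3221.34 + duty 17297.26 = 94129.05
Supplier B (FCA):
CIF value = FCA price + origin terminal + freight + insurance = 69117.73 + 467.51 + 8999.26 + 626.70 = 79211.20
Import duty = 79211.20 × 23.3% = 18456.21
Buyer bears (B): 467.51 + 8999.26 + 626.70 + 470.81 + 446.10 + 1677.73 = 12688.11
Landed cost (B) = invoice 69117.73 + 12688.11 + duty 18456.21 = 100262.05
Difference = |94129.05 − 100262.05| = 6133.00

Supplier A is cheaper by CNY 6133.00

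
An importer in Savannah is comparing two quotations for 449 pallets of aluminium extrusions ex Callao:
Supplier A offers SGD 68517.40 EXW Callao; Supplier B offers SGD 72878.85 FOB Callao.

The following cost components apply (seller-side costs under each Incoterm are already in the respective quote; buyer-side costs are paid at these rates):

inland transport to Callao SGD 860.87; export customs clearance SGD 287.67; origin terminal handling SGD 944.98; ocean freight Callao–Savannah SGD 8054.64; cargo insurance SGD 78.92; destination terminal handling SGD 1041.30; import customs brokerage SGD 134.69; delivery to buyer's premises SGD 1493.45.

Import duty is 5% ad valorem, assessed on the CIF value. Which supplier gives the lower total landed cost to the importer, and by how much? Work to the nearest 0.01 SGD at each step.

Supplier A (EXW):
CIF value = EXW price + inland to port + export clearance + origin terminal + freight + insurance = 68517.40 + 860.87 + 287.67 + 944.98 + 8054.64 + 78.92 = 78744.48
Import duty = 78744.48 × 5% = 3937.22
Buyer bears (A): 860.87 + 287.67 + 944.98 + 8054.64 + 78.92 + 1041.30 + 134.69 + 1493.45 = 12896.52
Landed cost (A) = invoice 68517.40 + 12896.52 + duty 3937.22 = 85351.14
Supplier B (FOB):
CIF value = FOB price + freight + insurance = 72878.85 + 8054.64 + 78.92 = 81012.41
Import duty = 81012.41 × 5% = 4050.62
Buyer bears (B): 8054.64 + 78.92 + 1041.30 + 134.69 + 1493.45 = 10803.00
Landed cost (B) = invoice 72878.85 + 10803.00 + duty 4050.62 = 87732.47
Difference = |85351.14 − 87732.47| = 2381.33

Supplier A is cheaper by SGD 2381.33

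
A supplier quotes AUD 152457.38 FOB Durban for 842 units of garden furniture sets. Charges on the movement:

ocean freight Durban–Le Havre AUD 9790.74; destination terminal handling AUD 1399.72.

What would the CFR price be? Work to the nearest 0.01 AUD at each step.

CFR price: AUD 162248.12

Not relevant to the conversion: destination terminal — on the buyer under both terms; not part of either seller's price.
From FOB to CFR, the seller additionally bears: freight.
CFR price = 152457.38 + 9790.74 = 162248.12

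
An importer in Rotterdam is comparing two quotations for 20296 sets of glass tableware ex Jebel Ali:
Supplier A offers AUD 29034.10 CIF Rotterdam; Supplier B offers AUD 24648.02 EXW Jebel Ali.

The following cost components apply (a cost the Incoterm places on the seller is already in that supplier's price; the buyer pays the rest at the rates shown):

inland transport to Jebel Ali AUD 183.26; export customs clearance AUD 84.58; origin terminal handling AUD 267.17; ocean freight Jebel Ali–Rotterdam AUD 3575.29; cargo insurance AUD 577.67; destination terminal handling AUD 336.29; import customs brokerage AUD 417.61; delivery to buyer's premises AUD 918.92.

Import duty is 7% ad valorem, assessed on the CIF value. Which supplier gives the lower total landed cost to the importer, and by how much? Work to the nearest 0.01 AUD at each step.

Supplier A is cheaper by AUD 323.02

Supplier A (CIF):
The CIF price already equals the CIF value: 29034.10
Import duty = 29034.10 × 7% = 2032.39
Buyer bears (A): 336.29 + 417.61 + 918.92 = 1672.82
Landed cost (A) = invoice 29034.10 + 1672.82 + duty 2032.39 = 32739.31
Supplier B (EXW):
CIF value = EXW price + inland to port + export clearance + origin terminal + freight + insurance = 24648.02 + 183.26 + 84.58 + 267.17 + 3575.29 + 577.67 = 29335.99
Import duty = 29335.99 × 7% = 2053.52
Buyer bears (B): 183.26 + 84.58 + 267.17 + 3575.29 + 577.67 + 336.29 + 417.61 + 918.92 = 6360.79
Landed cost (B) = invoice 24648.02 + 6360.79 + duty 2053.52 = 33062.33
Difference = |32739.31 − 33062.33| = 323.02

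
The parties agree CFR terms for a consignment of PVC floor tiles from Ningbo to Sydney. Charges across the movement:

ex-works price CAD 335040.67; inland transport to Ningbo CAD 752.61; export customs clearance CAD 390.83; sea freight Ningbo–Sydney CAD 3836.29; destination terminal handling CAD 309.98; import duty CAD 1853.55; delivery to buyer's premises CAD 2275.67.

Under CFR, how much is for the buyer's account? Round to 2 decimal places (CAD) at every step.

CFR: the seller pays costs through ocean freight to the destination port, but not insurance.
Seller's account: goods 335040.67 + inland to port 752.61 + export clearance 390.83 + freight 3836.29 = 340020.40
Buyer's account: destination terminal 309.98 + duty 1853.55 + delivery 2275.67 = 4439.20

Buyer's account: CAD 4439.20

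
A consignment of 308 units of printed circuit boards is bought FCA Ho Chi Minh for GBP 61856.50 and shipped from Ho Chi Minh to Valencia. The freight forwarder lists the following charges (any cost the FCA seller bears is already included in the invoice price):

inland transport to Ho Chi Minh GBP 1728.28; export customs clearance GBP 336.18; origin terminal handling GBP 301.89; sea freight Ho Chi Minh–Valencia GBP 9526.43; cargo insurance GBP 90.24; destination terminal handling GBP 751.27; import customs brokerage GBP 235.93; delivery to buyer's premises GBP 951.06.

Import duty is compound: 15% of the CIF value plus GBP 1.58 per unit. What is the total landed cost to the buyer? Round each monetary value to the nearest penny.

Total landed cost: GBP 84966.22

FCA: the seller delivers export-cleared goods to the carrier; the buyer bears costs from that point.
Already in the invoice (seller's account under FCA): inland to port, export clearance — exclude.
CIF value = FCA price + origin terminal + freight + insurance = 61856.50 + 301.89 + 9526.43 + 90.24 = 71775.06
Ad valorem component: 71775.06 × 15% = 10766.26
Specific component: 308 × 1.58 = 486.64
Import duty = 10766.26 + 486.64 = 11252.90
Buyer bears: origin terminal 301.89 + freight 9526.43 + insurance 90.24 + destination terminal 751.27 + brokerage 235.93 + delivery 951.06 + duty 11252.90 = 23109.72
Landed cost = invoice 61856.50 + 23109.72 = 84966.22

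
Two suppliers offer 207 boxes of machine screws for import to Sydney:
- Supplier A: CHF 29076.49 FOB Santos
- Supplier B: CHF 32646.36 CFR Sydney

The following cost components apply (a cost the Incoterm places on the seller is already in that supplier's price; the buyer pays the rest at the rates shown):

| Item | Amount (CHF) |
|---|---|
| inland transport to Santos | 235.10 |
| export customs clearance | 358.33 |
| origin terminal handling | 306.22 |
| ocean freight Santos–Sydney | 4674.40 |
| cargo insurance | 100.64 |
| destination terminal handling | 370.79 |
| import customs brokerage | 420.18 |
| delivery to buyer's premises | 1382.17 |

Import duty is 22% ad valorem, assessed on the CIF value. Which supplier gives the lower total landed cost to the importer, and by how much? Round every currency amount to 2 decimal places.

Supplier A (FOB):
CIF value = FOB price + freight + insurance = 29076.49 + 4674.40 + 100.64 = 33851.53
Import duty = 33851.53 × 22% = 7447.34
Buyer bears (A): 4674.40 + 100.64 + 370.79 + 420.18 + 1382.17 = 6948.18
Landed cost (A) = invoice 29076.49 + 6948.18 + duty 7447.34 = 43472.01
Supplier B (CFR):
CIF value = CFR price + insurance = 32646.36 + 100.64 = 32747.00
Import duty = 32747.00 × 22% = 7204.34
Buyer bears (B): 100.64 + 370.79 + 420.18 + 1382.17 = 2273.78
Landed cost (B) = invoice 32646.36 + 2273.78 + duty 7204.34 = 42124.48
Difference = |43472.01 − 42124.48| = 1347.53

Supplier B is cheaper by CHF 1347.53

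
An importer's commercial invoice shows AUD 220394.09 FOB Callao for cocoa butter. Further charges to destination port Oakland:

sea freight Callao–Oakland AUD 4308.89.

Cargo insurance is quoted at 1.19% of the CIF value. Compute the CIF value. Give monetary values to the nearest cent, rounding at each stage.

Let C be the CIF value. C = FOB price + freight + 1.19% × C
C − 1.19% × C = 220394.09 + 4308.89
0.9881 × C = 224702.98
C = 224702.98 / 0.9881 = 227409.15
Insurance premium = 1.19% × 227409.15 = 2706.17

CIF value: AUD 227409.15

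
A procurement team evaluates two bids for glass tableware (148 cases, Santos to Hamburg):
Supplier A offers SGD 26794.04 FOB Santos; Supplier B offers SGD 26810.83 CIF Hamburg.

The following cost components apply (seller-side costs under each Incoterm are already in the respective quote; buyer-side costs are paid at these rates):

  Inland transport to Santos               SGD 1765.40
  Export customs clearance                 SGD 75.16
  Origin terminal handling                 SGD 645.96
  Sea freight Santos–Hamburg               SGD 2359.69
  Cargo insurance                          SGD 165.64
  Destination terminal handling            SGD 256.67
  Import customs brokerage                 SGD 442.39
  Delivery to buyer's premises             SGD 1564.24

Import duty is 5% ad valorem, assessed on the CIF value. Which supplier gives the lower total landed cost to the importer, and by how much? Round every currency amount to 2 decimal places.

Supplier B is cheaper by SGD 2633.97

Supplier A (FOB):
CIF value = FOB price + freight + insurance = 26794.04 + 2359.69 + 165.64 = 29319.37
Import duty = 29319.37 × 5% = 1465.97
Buyer bears (A): 2359.69 + 165.64 + 256.67 + 442.39 + 1564.24 = 4788.63
Landed cost (A) = invoice 26794.04 + 4788.63 + duty 1465.97 = 33048.64
Supplier B (CIF):
The CIF price already equals the CIF value: 26810.83
Import duty = 26810.83 × 5% = 1340.54
Buyer bears (B): 256.67 + 442.39 + 1564.24 = 2263.30
Landed cost (B) = invoice 26810.83 + 2263.30 + duty 1340.54 = 30414.67
Difference = |33048.64 − 30414.67| = 2633.97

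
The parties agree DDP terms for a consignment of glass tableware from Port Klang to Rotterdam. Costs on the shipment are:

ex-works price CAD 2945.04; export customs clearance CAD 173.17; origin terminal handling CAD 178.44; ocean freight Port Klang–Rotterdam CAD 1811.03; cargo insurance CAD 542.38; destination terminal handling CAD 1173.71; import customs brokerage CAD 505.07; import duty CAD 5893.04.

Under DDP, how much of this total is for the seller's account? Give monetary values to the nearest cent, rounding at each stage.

DDP: the seller bears all costs including import duty.
Seller's account: goods 2945.04 + export clearance 173.17 + origin terminal 178.44 + freight 1811.03 + insurance 542.38 + destination terminal 1173.71 + brokerage 505.07 + duty 5893.04 = 13221.88
Buyer's account: 0.00

Seller's account: CAD 13221.88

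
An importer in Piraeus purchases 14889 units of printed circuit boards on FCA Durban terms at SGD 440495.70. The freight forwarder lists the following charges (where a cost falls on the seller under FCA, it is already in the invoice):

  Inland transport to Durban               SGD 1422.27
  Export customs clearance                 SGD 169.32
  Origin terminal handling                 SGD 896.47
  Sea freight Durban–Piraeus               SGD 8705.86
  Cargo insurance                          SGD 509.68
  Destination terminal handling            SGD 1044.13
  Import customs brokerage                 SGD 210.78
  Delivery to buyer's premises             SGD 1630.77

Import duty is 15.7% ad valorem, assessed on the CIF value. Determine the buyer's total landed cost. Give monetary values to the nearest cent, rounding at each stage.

Total landed cost: SGD 524238.80

FCA: the seller delivers export-cleared goods to the carrier; the buyer bears costs from that point.
Already in the invoice (seller's account under FCA): inland to port, export clearance — exclude.
CIF value = FCA price + origin terminal + freight + insurance = 440495.70 + 896.47 + 8705.86 + 509.68 = 450607.71
Import duty = 450607.71 × 15.7% = 70745.41
Buyer bears: origin terminal 896.47 + freight 8705.86 + insurance 509.68 + destination terminal 1044.13 + brokerage 210.78 + delivery 1630.77 + duty 70745.41 = 83743.10
Landed cost = invoice 440495.70 + 83743.10 = 524238.80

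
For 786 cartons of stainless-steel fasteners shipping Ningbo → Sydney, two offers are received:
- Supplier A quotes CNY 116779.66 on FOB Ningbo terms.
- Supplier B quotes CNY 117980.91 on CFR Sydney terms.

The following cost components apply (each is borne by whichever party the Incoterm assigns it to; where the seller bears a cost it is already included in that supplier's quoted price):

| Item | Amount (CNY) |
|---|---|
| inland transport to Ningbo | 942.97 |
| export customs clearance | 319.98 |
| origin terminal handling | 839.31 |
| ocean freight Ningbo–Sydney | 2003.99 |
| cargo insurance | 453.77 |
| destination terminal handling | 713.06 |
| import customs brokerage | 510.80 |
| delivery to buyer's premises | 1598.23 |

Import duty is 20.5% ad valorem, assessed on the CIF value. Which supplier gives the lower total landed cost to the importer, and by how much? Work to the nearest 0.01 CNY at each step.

Supplier B is cheaper by CNY 967.30

Supplier A (FOB):
CIF value = FOB price + freight + insurance = 116779.66 + 2003.99 + 453.77 = 119237.42
Import duty = 119237.42 × 20.5% = 24443.67
Buyer bears (A): 2003.99 + 453.77 + 713.06 + 510.80 + 1598.23 = 5279.85
Landed cost (A) = invoice 116779.66 + 5279.85 + duty 24443.67 = 146503.18
Supplier B (CFR):
CIF value = CFR price + insurance = 117980.91 + 453.77 = 118434.68
Import duty = 118434.68 × 20.5% = 24279.11
Buyer bears (B): 453.77 + 713.06 + 510.80 + 1598.23 = 3275.86
Landed cost (B) = invoice 117980.91 + 3275.86 + duty 24279.11 = 145535.88
Difference = |146503.18 − 145535.88| = 967.30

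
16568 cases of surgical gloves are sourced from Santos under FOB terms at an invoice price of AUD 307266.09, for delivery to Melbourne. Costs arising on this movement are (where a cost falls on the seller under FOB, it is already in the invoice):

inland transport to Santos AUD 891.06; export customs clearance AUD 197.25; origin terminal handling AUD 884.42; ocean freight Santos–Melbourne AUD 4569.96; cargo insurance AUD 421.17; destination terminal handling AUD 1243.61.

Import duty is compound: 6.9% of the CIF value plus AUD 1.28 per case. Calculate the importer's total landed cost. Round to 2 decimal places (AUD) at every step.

FOB: the seller bears costs until goods are on board at the origin port; the buyer bears freight, insurance and all costs thereafter.
Already in the invoice (seller's account under FOB): inland to port, export clearance, origin terminal — exclude.
CIF value = FOB price + freight + insurance = 307266.09 + 4569.96 + 421.17 = 312257.22
Ad valorem component: 312257.22 × 6.9% = 21545.75
Specific component: 16568 × 1.28 = 21207.04
Import duty = 21545.75 + 21207.04 = 42752.79
Buyer bears: freight 4569.96 + insurance 421.17 + destination terminal 1243.61 + duty 42752.79 = 48987.53
Landed cost = invoice 307266.09 + 48987.53 = 356253.62

Total landed cost: AUD 356253.62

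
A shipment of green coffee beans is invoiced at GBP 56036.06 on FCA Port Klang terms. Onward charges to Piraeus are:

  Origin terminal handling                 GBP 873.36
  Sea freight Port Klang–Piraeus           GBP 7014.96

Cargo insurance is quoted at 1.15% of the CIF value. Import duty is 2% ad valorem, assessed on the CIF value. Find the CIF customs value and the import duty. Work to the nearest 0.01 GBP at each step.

CIF value: GBP 64668.06; import duty: GBP 1293.36

Let C be the CIF value. C = FCA price + pre-shipment costs + freight + 1.15% × C
C − 1.15% × C = 56036.06 + 873.36 + 7014.96
0.9885 × C = 63924.38
C = 63924.38 / 0.9885 = 64668.06
Insurance premium = 1.15% × 64668.06 = 743.68
Import duty = 64668.06 × 2% = 1293.36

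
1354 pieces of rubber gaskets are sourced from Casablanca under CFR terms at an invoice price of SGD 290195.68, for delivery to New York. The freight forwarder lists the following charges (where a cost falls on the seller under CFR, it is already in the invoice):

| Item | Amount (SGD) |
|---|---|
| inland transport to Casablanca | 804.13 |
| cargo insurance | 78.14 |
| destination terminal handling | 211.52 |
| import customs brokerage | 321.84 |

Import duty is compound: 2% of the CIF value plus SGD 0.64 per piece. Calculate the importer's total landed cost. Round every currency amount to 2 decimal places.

Total landed cost: SGD 297479.22

CFR: the seller pays costs through ocean freight to the destination port, but not insurance.
Already in the invoice (seller's account under CFR): inland to port — exclude.
CIF value = CFR price + insurance = 290195.68 + 78.14 = 290273.82
Ad valorem component: 290273.82 × 2% = 5805.48
Specific component: 1354 × 0.64 = 866.56
Import duty = 5805.48 + 866.56 = 6672.04
Buyer bears: insurance 78.14 + destination terminal 211.52 + brokerage 321.84 + duty 6672.04 = 7283.54
Landed cost = invoice 290195.68 + 7283.54 = 297479.22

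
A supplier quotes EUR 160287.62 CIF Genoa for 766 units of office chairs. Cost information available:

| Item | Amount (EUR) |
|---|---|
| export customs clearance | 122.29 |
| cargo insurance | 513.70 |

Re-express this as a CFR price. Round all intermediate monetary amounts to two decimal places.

Not relevant to the conversion: export clearance — on the seller under both CIF and CFR; already in the CIF price and stays in the CFR price.
From CIF to CFR, the seller no longer bears: insurance.
CFR price = 160287.62 − 513.70 = 159773.92

CFR price: EUR 159773.92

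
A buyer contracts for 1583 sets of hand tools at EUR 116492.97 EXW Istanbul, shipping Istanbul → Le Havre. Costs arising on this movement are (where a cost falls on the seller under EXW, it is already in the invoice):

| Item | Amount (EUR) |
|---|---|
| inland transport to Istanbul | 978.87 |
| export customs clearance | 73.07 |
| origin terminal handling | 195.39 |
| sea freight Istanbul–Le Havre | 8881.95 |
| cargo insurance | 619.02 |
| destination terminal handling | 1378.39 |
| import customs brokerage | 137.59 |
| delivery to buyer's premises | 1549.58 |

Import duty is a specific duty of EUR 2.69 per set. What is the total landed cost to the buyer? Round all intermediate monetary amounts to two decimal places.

Total landed cost: EUR 134565.10

EXW: the seller makes goods available at their premises; the buyer bears all onward costs.
CIF value = EXW price + inland to port + export clearance + origin terminal + freight + insurance = 116492.97 + 978.87 + 73.07 + 195.39 + 8881.95 + 619.02 = 127241.27
Import duty = 1583 × 2.69 = 4258.27
Buyer bears: inland to port 978.87 + export clearance 73.07 + origin terminal 195.39 + freight 8881.95 + insurance 619.02 + destination terminal 1378.39 + brokerage 137.59 + delivery 1549.58 + duty 4258.27 = 18072.13
Landed cost = invoice 116492.97 + 18072.13 = 134565.10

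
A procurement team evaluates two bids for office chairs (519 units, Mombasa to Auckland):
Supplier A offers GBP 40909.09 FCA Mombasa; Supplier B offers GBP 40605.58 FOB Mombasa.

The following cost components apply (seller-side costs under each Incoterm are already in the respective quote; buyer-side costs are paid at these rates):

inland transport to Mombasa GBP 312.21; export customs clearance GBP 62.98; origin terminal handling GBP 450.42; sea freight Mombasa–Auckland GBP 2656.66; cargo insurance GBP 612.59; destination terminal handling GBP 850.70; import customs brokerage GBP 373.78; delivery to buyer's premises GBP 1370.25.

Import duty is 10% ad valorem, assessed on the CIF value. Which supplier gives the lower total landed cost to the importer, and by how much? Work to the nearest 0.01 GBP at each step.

Supplier B is cheaper by GBP 829.33

Supplier A (FCA):
CIF value = FCA price + origin terminal + freight + insurance = 40909.09 + 450.42 + 2656.66 + 612.59 = 44628.76
Import duty = 44628.76 × 10% = 4462.88
Buyer bears (A): 450.42 + 2656.66 + 612.59 + 850.70 + 373.78 + 1370.25 = 6314.40
Landed cost (A) = invoice 40909.09 + 6314.40 + duty 4462.88 = 51686.37
Supplier B (FOB):
CIF value = FOB price + freight + insurance = 40605.58 + 2656.66 + 612.59 = 43874.83
Import duty = 43874.83 × 10% = 4387.48
Buyer bears (B): 2656.66 + 612.59 + 850.70 + 373.78 + 1370.25 = 5863.98
Landed cost (B) = invoice 40605.58 + 5863.98 + duty 4387.48 = 50857.04
Difference = |51686.37 − 50857.04| = 829.33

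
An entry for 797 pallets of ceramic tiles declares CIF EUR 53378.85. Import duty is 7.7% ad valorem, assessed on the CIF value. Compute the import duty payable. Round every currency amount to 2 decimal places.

Import duty = 53378.85 × 7.7% = 4110.17

Import duty: EUR 4110.17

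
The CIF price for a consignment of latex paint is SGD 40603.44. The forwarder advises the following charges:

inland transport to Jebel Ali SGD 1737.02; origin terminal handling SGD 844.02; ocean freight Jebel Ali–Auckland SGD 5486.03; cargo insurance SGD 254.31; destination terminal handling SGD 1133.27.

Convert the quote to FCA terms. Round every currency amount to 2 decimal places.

Not relevant to the conversion: inland to port — on the seller under both CIF and FCA; already in the CIF price and stays in the FCA price. destination terminal — on the buyer under both terms; not part of either seller's price.
From CIF to FCA, the seller no longer bears: origin terminal, freight, insurance.
FCA price = 40603.44 − 844.02 − 5486.03 − 254.31 = 34019.08

FCA price: SGD 34019.08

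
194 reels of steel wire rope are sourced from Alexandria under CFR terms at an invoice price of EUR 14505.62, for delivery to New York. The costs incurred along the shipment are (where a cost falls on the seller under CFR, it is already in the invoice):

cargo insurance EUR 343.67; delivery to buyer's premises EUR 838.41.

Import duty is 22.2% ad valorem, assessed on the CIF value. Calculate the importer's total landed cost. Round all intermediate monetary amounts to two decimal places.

Total landed cost: EUR 18984.24

CFR: the seller pays costs through ocean freight to the destination port, but not insurance.
CIF value = CFR price + insurance = 14505.62 + 343.67 = 14849.29
Import duty = 14849.29 × 22.2% = 3296.54
Buyer bears: insurance 343.67 + delivery 838.41 + duty 3296.54 = 4478.62
Landed cost = invoice 14505.62 + 4478.62 = 18984.24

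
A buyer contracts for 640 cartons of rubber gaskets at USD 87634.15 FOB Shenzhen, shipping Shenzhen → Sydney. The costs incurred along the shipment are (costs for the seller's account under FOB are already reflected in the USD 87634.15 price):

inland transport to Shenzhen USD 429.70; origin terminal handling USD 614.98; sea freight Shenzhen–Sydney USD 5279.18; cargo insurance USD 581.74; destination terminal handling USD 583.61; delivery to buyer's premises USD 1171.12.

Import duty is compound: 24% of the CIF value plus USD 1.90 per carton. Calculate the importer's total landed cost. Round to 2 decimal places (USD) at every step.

FOB: the seller bears costs until goods are on board at the origin port; the buyer bears freight, insurance and all costs thereafter.
Already in the invoice (seller's account under FOB): inland to port, origin terminal — exclude.
CIF value = FOB price + freight + insurance = 87634.15 + 5279.18 + 581.74 = 93495.07
Ad valorem component: 93495.07 × 24% = 22438.82
Specific component: 640 × 1.90 = 1216.00
Import duty = 22438.82 + 1216.00 = 23654.82
Buyer bears: freight 5279.18 + insurance 581.74 + destination terminal 583.61 + delivery 1171.12 + duty 23654.82 = 31270.47
Landed cost = invoice 87634.15 + 31270.47 = 118904.62

Total landed cost: USD 118904.62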